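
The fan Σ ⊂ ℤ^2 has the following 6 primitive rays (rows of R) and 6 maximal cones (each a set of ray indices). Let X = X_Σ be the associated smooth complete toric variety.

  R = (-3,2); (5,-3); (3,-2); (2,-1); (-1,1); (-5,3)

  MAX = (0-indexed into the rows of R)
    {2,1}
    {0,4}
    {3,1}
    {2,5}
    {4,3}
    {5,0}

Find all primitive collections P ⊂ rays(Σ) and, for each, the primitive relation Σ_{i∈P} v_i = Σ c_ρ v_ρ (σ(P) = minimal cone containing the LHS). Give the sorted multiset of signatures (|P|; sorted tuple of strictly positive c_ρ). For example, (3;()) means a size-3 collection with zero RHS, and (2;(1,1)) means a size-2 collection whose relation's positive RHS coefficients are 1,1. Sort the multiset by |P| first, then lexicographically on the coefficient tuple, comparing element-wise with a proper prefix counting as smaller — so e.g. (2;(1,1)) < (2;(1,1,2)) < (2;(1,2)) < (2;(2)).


The 9 primitive collections of Σ (r=6, n=2):

  P={0,2}:  v_{0} + v_{2} = 0  so sig = (2;())
  P={1,5}:  v_{1} + v_{5} = 0  so sig = (2;())
  P={0,1}:  v_{0} + v_{1} = v_{3}  so sig = (2;(1))
  P={0,3}:  v_{0} + v_{3} = v_{4}  so sig = (2;(1))
  P={2,3}:  v_{2} + v_{3} = v_{1}  so sig = (2;(1))
  P={2,4}:  v_{2} + v_{4} = v_{3}  so sig = (2;(1))
  P={3,5}:  v_{3} + v_{5} = v_{0}  so sig = (2;(1))
  P={1,4}:  v_{1} + v_{4} = 2·v_{3}  so sig = (2;(2))
  P={4,5}:  v_{4} + v_{5} = 2·v_{0}  so sig = (2;(2))

Signatures (|P|; sorted positive RHS coefficients), sorted:
[(2;()), (2;()), (2;(1)), (2;(1)), (2;(1)), (2;(1)), (2;(1)), (2;(2)), (2;(2))]


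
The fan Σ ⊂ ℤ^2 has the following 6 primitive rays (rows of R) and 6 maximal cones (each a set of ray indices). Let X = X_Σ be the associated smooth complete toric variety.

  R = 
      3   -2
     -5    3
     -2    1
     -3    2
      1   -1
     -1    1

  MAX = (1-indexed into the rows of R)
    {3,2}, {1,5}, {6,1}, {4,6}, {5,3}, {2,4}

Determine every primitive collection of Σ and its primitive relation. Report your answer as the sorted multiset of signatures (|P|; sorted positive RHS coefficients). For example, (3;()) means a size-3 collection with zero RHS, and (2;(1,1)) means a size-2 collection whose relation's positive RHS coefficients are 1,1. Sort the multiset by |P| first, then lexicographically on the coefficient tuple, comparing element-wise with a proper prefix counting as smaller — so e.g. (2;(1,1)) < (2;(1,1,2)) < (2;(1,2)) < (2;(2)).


Primitive collections (9):

  {1,4}:  v_{1} + v_{4} = 0  ⇒ sig = (2;())
  {5,6}:  v_{5} + v_{6} = 0  ⇒ sig = (2;())
  {1,2}:  v_{1} + v_{2} = v_{3}  ⇒ sig = (2;(1))
  {1,3}:  v_{1} + v_{3} = v_{5}  ⇒ sig = (2;(1))
  {3,4}:  v_{3} + v_{4} = v_{2}  ⇒ sig = (2;(1))
  {3,6}:  v_{3} + v_{6} = v_{4}  ⇒ sig = (2;(1))
  {4,5}:  v_{4} + v_{5} = v_{3}  ⇒ sig = (2;(1))
  {2,5}:  v_{2} + v_{5} = 2·v_{3}  ⇒ sig = (2;(2))
  {2,6}:  v_{2} + v_{6} = 2·v_{4}  ⇒ sig = (2;(2))

Hence PRS(X_Σ) =
    |P|=2: 9 collections, coeffs (), (), (1), (1), (1), (1), (1), (2), (2)


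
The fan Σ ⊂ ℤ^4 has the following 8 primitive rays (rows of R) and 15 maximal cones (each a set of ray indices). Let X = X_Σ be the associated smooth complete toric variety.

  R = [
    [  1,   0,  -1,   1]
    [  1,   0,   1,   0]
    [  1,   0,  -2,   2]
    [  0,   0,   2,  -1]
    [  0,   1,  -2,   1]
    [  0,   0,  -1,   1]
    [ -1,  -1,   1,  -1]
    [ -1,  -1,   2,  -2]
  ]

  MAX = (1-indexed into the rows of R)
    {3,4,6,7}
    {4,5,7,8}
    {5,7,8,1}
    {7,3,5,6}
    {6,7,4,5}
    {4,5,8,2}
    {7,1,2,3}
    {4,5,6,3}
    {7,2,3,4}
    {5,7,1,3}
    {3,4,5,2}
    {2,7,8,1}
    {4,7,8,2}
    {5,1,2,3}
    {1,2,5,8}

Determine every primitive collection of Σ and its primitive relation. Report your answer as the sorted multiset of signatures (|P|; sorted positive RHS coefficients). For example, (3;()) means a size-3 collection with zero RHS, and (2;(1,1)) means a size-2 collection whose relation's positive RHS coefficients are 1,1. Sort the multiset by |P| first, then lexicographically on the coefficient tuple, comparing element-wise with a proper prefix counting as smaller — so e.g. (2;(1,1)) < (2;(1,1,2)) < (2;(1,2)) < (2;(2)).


The 7 primitive collections of Σ (r=8, n=4):

  • {1,4}:  v_{1} + v_{4} = v_{2}  ⟹  sig = (2;(1))
  • {1,6}:  v_{1} + v_{6} = v_{3}  ⟹  sig = (2;(1))
  • {6,8}:  v_{6} + v_{8} = v_{7}  ⟹  sig = (2;(1))
  • {2,6}:  v_{2} + v_{6} = v_{3} + v_{4}  ⟹  sig = (2;(1,1))
  • {3,8}:  v_{3} + v_{8} = v_{1} + v_{7}  ⟹  sig = (2;(1,1))
  • {2,5,7}:  v_{2} + v_{5} + v_{7} = 0  ⟹  sig = (3;())
  • {3,4,5,7}:  v_{3} + v_{4} + v_{5} + v_{7} = v_{6}  ⟹  sig = (4;(1))

so the primitive-relation signature multiset is
    (2;(1))
    (2;(1))
    (2;(1))
    (2;(1,1))
    (2;(1,1))
    (3;())
    (4;(1))


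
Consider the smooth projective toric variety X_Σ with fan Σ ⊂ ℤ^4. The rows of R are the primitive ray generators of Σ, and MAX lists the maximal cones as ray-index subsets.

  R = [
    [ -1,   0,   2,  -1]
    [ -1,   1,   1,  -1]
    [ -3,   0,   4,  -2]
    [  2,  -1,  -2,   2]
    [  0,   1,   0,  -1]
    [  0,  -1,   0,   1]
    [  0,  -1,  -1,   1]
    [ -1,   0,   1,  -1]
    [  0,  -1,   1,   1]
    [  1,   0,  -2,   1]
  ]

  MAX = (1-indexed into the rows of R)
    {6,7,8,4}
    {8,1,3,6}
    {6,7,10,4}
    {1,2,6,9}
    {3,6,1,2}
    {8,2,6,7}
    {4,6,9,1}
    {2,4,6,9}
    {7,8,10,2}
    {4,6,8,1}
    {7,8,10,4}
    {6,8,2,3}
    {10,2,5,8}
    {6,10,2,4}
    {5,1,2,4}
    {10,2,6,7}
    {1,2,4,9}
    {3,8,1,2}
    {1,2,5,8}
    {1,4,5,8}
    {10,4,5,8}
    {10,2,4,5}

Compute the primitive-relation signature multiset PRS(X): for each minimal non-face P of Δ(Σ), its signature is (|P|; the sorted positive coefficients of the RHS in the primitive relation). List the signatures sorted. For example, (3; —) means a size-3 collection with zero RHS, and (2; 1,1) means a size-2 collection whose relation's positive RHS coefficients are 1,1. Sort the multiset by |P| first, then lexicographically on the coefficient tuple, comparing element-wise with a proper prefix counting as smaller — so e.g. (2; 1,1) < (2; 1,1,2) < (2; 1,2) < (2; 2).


The 18 primitive collections of Σ (r=10, n=4):

  P = {1,10}:  v_{1} + v_{10} = 0  →  sig = (2; —)
  P = {5,6}:  v_{5} + v_{6} = 0  →  sig = (2; —)
  P = {1,7}:  v_{1} + v_{7} = v_{6} + v_{8}  →  sig = (2; 1,1)
  P = {3,4}:  v_{3} + v_{4} = v_{1} + v_{6}  →  sig = (2; 1,1)
  P = {5,7}:  v_{5} + v_{7} = v_{8} + v_{10}  →  sig = (2; 1,1)
  P = {8,9}:  v_{8} + v_{9} = v_{1} + v_{6}  →  sig = (2; 1,1)
  P = {3,5}:  v_{3} + v_{5} = v_{1} + v_{2} + v_{8}  →  sig = (2; 1,1,1)
  P = {3,10}:  v_{3} + v_{10} = v_{2} + v_{6} + v_{8}  →  sig = (2; 1,1,1)
  P = {5,9}:  v_{5} + v_{9} = v_{1} + v_{2} + v_{4}  →  sig = (2; 1,1,1)
  P = {9,10}:  v_{9} + v_{10} = v_{2} + v_{4} + v_{6}  →  sig = (2; 1,1,1)
  P = {3,7}:  v_{3} + v_{7} = v_{2} + 2·v_{6} + 2·v_{8}  →  sig = (2; 1,2,2)
  P = {3,9}:  v_{3} + v_{9} = 2·v_{1} + v_{2} + 2·v_{6}  →  sig = (2; 1,2,2)
  P = {7,9}:  v_{7} + v_{9} = 2·v_{6}  →  sig = (2; 2)
  P = {2,4,8}:  v_{2} + v_{4} + v_{8} = 0  →  sig = (3; —)
  P = {6,8,10}:  v_{6} + v_{8} + v_{10} = v_{7}  →  sig = (3; 1)
  P = {2,4,7}:  v_{2} + v_{4} + v_{7} = v_{6} + v_{10}  →  sig = (3; 1,1)
  P = {1,2,4,6}:  v_{1} + v_{2} + v_{4} + v_{6} = v_{9}  →  sig = (4; 1)
  P = {1,2,6,8}:  v_{1} + v_{2} + v_{6} + v_{8} = v_{3}  →  sig = (4; 1)

so the primitive-relation signature multiset is
{ (2; —) ×2,  (2; 1,1) ×4,  (2; 1,1,1) ×4,  (2; 1,2,2) ×2,  (2; 2),  (3; —),  (3; 1),  (3; 1,1),  (4; 1) ×2 }


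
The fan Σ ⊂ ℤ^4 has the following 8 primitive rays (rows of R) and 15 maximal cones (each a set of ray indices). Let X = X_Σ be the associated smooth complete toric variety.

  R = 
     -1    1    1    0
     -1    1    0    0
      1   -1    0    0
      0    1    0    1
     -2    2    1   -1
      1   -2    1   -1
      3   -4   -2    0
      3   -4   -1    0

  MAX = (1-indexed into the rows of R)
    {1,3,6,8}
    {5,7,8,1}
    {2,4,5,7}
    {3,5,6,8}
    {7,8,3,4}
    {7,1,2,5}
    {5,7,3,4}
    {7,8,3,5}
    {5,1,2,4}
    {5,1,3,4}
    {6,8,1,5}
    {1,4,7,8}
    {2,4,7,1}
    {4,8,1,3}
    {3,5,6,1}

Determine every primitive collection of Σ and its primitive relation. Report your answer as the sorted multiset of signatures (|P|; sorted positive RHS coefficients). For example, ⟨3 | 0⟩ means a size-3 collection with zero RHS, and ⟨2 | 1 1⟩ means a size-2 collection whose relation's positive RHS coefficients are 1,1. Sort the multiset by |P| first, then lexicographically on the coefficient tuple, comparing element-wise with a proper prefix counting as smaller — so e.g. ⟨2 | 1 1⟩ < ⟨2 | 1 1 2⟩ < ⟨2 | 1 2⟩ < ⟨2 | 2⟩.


Minimal non-faces — 9 found among 8 rays, 15 max cones:

  {2,3}:  v_{2} + v_{3} = 0 ; sig = ⟨2 | 0⟩
  {2,8}:  v_{2} + v_{8} = v_{1} + v_{7} ; sig = ⟨2 | 1 1⟩
  {2,6}:  v_{2} + v_{6} = v_{1} + v_{5} + v_{8} ; sig = ⟨2 | 1 1 1⟩
  {4,6}:  v_{4} + v_{6} = v_{1} + 2·v_{3} ; sig = ⟨2 | 1 2⟩
  {6,7}:  v_{6} + v_{7} = v_{5} + 2·v_{8} ; sig = ⟨2 | 1 2⟩
  {1,3,7}:  v_{1} + v_{3} + v_{7} = v_{8} ; sig = ⟨3 | 1⟩
  {4,5,8}:  v_{4} + v_{5} + v_{8} = v_{3} ; sig = ⟨3 | 1⟩
  {1,4,5,7}:  v_{1} + v_{4} + v_{5} + v_{7} = 0 ; sig = ⟨4 | 0⟩
  {1,3,5,8}:  v_{1} + v_{3} + v_{5} + v_{8} = v_{6} ; sig = ⟨4 | 1⟩

Hence PRS(X_Σ) =
    |P|=2: 5 collections, coeffs (), (1,1), (1,1,1), (1,2), (1,2)
    |P|=3: 2 collections, coeffs (1), (1)
    |P|=4: 2 collections, coeffs (), (1)


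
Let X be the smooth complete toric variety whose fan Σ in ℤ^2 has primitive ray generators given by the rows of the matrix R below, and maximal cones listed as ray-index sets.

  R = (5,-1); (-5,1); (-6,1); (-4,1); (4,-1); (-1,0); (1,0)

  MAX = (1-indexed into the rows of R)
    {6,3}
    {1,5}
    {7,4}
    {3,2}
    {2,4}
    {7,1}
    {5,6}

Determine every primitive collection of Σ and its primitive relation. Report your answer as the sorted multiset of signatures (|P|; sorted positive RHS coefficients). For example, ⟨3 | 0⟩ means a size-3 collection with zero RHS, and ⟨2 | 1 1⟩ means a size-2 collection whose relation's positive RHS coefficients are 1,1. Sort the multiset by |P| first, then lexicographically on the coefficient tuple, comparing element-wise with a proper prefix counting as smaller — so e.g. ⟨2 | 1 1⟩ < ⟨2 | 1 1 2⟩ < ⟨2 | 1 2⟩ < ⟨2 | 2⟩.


14 collections generate NE(X_Σ); each relation:

  P={1,2}:  v_{1} + v_{2} = 0  ⟹  sig = ⟨2 | 0⟩
  P={4,5}:  v_{4} + v_{5} = 0  ⟹  sig = ⟨2 | 0⟩
  P={6,7}:  v_{6} + v_{7} = 0  ⟹  sig = ⟨2 | 0⟩
  P={1,3}:  v_{1} + v_{3} = v_{6}  ⟹  sig = ⟨2 | 1⟩
  P={1,4}:  v_{1} + v_{4} = v_{7}  ⟹  sig = ⟨2 | 1⟩
  P={1,6}:  v_{1} + v_{6} = v_{5}  ⟹  sig = ⟨2 | 1⟩
  P={2,5}:  v_{2} + v_{5} = v_{6}  ⟹  sig = ⟨2 | 1⟩
  P={2,6}:  v_{2} + v_{6} = v_{3}  ⟹  sig = ⟨2 | 1⟩
  P={2,7}:  v_{2} + v_{7} = v_{4}  ⟹  sig = ⟨2 | 1⟩
  P={3,7}:  v_{3} + v_{7} = v_{2}  ⟹  sig = ⟨2 | 1⟩
  P={4,6}:  v_{4} + v_{6} = v_{2}  ⟹  sig = ⟨2 | 1⟩
  P={5,7}:  v_{5} + v_{7} = v_{1}  ⟹  sig = ⟨2 | 1⟩
  P={3,4}:  v_{3} + v_{4} = 2·v_{2}  ⟹  sig = ⟨2 | 2⟩
  P={3,5}:  v_{3} + v_{5} = 2·v_{6}  ⟹  sig = ⟨2 | 2⟩

Hence PRS(X_Σ) =
[⟨2 | 0⟩, ⟨2 | 0⟩, ⟨2 | 0⟩, ⟨2 | 1⟩, ⟨2 | 1⟩, ⟨2 | 1⟩, ⟨2 | 1⟩, ⟨2 | 1⟩, ⟨2 | 1⟩, ⟨2 | 1⟩, ⟨2 | 1⟩, ⟨2 | 1⟩, ⟨2 | 2⟩, ⟨2 | 2⟩]


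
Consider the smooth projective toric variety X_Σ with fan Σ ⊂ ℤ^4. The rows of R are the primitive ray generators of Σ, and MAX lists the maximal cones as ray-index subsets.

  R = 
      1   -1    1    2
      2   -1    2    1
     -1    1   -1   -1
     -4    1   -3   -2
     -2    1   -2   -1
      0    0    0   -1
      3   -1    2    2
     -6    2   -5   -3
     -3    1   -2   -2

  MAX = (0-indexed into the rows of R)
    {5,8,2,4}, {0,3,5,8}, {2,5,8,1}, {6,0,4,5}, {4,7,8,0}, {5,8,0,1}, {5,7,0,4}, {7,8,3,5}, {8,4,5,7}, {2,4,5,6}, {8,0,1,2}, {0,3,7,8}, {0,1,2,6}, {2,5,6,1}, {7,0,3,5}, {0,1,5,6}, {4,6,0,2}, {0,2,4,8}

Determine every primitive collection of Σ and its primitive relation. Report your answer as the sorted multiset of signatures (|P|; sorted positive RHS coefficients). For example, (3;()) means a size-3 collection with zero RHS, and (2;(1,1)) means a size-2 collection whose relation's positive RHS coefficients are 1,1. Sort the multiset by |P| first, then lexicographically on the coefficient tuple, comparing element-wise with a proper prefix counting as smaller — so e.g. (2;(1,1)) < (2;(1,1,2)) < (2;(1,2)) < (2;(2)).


12 collections generate NE(X_Σ); each relation:

  P = {1,4}:  v_{1} + v_{4} = 0  ⟹  sig = (2;())
  P = {6,8}:  v_{6} + v_{8} = 0  ⟹  sig = (2;())
  P = {1,7}:  v_{1} + v_{7} = v_{3}  ⟹  sig = (2;(1))
  P = {3,4}:  v_{3} + v_{4} = v_{7}  ⟹  sig = (2;(1))
  P = {2,3}:  v_{2} + v_{3} = v_{4} + v_{8}  ⟹  sig = (2;(1,1))
  P = {1,3}:  v_{1} + v_{3} = v_{0} + v_{5} + v_{8}  ⟹  sig = (2;(1,1,1))
  P = {3,6}:  v_{3} + v_{6} = v_{0} + v_{4} + v_{5}  ⟹  sig = (2;(1,1,1))
  P = {6,7}:  v_{6} + v_{7} = v_{0} + 2·v_{4} + v_{5}  ⟹  sig = (2;(1,1,2))
  P = {2,7}:  v_{2} + v_{7} = 2·v_{4} + v_{8}  ⟹  sig = (2;(1,2))
  P = {0,2,5}:  v_{0} + v_{2} + v_{5} = 0  ⟹  sig = (3;())
  P = {0,4,5,8}:  v_{0} + v_{4} + v_{5} + v_{8} = v_{3}  ⟹  sig = (4;(1))
  P = {0,5,7,8}:  v_{0} + v_{5} + v_{7} + v_{8} = 2·v_{3}  ⟹  sig = (4;(2))

so the primitive-relation signature multiset is
    |P|=2: 9 collections, coeffs (), (), (1), (1), (1,1), (1,1,1), (1,1,1), (1,1,2), (1,2)
    |P|=3: 1 collection, coeffs ()
    |P|=4: 2 collections, coeffs (1), (2)


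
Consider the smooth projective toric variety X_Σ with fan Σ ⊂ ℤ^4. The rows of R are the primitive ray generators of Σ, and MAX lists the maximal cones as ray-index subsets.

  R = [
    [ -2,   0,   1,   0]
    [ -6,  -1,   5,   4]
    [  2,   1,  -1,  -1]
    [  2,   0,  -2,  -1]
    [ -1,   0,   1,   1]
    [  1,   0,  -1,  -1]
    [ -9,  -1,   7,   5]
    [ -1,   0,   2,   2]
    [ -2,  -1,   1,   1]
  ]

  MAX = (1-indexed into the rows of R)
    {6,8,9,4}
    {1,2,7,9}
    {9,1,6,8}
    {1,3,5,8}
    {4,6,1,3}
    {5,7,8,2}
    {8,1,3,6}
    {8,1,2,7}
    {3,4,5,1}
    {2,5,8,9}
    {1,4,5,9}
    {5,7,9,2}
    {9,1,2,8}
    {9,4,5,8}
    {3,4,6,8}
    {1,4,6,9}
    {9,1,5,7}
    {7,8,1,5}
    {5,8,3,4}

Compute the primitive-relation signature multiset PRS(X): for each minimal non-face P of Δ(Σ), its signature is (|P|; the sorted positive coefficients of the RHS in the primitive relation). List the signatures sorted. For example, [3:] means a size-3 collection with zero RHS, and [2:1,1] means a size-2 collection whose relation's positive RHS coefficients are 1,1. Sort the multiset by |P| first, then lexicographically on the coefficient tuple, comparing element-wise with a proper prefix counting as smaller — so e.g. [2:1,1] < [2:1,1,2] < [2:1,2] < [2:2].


The 12 primitive collections of Σ (r=9, n=4):

  P = {3,9}:  v_{3} + v_{9} = 0  →  sig = [2:]
  P = {5,6}:  v_{5} + v_{6} = 0  →  sig = [2:]
  P = {6,7}:  v_{6} + v_{7} = v_{1} + v_{2}  →  sig = [2:1,1]
  P = {2,3}:  v_{2} + v_{3} = v_{1} + v_{5} + v_{8}  →  sig = [2:1,1,1]
  P = {2,6}:  v_{2} + v_{6} = v_{1} + v_{8} + v_{9}  →  sig = [2:1,1,1]
  P = {4,7}:  v_{4} + v_{7} = v_{1} + 3·v_{5} + v_{9}  →  sig = [2:1,1,3]
  P = {2,4}:  v_{2} + v_{4} = 2·v_{5} + v_{9}  →  sig = [2:1,2]
  P = {3,7}:  v_{3} + v_{7} = 2·v_{1} + 2·v_{5} + v_{8}  →  sig = [2:1,2,2]
  P = {1,2,5}:  v_{1} + v_{2} + v_{5} = v_{7}  →  sig = [3:1]
  P = {1,4,8}:  v_{1} + v_{4} + v_{8} = v_{5}  →  sig = [3:1]
  P = {7,8,9}:  v_{7} + v_{8} + v_{9} = 2·v_{2}  →  sig = [3:2]
  P = {1,5,8,9}:  v_{1} + v_{5} + v_{8} + v_{9} = v_{2}  →  sig = [4:1]

Hence PRS(X_Σ) =
    |P|=2: 8 collections, coeffs (), (), (1,1), (1,1,1), (1,1,1), (1,1,3), (1,2), (1,2,2)
    |P|=3: 3 collections, coeffs (1), (1), (2)
    |P|=4: 1 collection, coeffs (1)


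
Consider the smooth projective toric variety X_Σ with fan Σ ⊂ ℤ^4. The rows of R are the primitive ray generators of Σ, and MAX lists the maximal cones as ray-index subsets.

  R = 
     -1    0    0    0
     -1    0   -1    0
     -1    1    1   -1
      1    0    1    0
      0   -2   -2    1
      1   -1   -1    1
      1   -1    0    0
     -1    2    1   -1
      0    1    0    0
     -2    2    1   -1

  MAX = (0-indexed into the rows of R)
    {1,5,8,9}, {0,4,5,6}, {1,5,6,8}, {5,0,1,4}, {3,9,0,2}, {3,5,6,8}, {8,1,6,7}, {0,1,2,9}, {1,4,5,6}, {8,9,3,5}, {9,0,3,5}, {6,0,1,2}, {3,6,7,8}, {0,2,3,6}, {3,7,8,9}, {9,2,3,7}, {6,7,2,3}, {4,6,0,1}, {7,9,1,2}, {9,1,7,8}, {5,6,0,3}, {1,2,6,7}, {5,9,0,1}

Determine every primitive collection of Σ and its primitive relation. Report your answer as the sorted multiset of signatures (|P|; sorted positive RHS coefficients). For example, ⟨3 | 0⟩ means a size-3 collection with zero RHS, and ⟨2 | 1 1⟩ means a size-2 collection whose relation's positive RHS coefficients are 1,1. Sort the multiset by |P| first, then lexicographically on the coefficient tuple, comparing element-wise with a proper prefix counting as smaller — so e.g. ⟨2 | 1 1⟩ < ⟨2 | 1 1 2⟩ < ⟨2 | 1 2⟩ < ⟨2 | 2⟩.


The 13 primitive collections of Σ (r=10, n=4):

  {1,3}:  v_{1} + v_{3} = 0  ⇒ sig = ⟨2 | 0⟩
  {2,5}:  v_{2} + v_{5} = 0  ⇒ sig = ⟨2 | 0⟩
  {0,7}:  v_{0} + v_{7} = v_{9}  ⇒ sig = ⟨2 | 1⟩
  {2,8}:  v_{2} + v_{8} = v_{7}  ⇒ sig = ⟨2 | 1⟩
  {4,7}:  v_{4} + v_{7} = v_{1}  ⇒ sig = ⟨2 | 1⟩
  {5,7}:  v_{5} + v_{7} = v_{8}  ⇒ sig = ⟨2 | 1⟩
  {6,9}:  v_{6} + v_{9} = v_{2}  ⇒ sig = ⟨2 | 1⟩
  {0,8}:  v_{0} + v_{8} = v_{5} + v_{9}  ⇒ sig = ⟨2 | 1 1⟩
  {4,8}:  v_{4} + v_{8} = v_{1} + v_{5}  ⇒ sig = ⟨2 | 1 1⟩
  {4,9}:  v_{4} + v_{9} = v_{0} + v_{1}  ⇒ sig = ⟨2 | 1 1⟩
  {2,4}:  v_{2} + v_{4} = v_{0} + v_{1} + v_{6}  ⇒ sig = ⟨2 | 1 1 1⟩
  {3,4}:  v_{3} + v_{4} = v_{0} + v_{5} + v_{6}  ⇒ sig = ⟨2 | 1 1 1⟩
  {0,1,5,6}:  v_{0} + v_{1} + v_{5} + v_{6} = v_{4}  ⇒ sig = ⟨4 | 1⟩

Signatures (|P|; sorted positive RHS coefficients), sorted:
{ ⟨2 | 0⟩ ×2,  ⟨2 | 1⟩ ×5,  ⟨2 | 1 1⟩ ×3,  ⟨2 | 1 1 1⟩ ×2,  ⟨4 | 1⟩ }


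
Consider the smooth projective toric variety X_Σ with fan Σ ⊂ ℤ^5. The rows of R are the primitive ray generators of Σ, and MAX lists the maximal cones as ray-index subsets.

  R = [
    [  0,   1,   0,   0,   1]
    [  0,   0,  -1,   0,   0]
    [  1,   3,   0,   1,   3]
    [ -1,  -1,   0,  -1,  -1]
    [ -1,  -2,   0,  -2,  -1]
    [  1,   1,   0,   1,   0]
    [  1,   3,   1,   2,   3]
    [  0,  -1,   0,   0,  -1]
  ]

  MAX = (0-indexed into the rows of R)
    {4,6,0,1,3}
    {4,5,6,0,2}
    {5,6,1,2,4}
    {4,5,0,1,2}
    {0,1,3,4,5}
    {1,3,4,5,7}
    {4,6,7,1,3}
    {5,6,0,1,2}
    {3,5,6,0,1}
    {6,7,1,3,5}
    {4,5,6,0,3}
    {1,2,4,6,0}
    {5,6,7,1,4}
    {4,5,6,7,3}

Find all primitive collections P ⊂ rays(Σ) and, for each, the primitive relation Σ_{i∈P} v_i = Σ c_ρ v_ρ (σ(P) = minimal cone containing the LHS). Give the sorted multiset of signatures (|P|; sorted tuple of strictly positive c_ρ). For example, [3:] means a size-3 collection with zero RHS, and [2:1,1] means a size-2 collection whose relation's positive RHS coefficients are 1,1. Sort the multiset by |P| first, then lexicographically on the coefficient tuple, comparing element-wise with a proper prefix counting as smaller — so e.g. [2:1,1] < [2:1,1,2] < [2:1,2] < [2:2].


5 collections generate NE(X_Σ); each relation:

  {0,7}:  v_{0} + v_{7} = 0  →  sig = [2:]
  {2,7}:  v_{2} + v_{7} = v_{1} + v_{4} + v_{5} + v_{6}  →  sig = [2:1,1,1,1]
  {2,3}:  v_{2} + v_{3} = 2·v_{0}  →  sig = [2:2]
  {0,1,4,5,6}:  v_{0} + v_{1} + v_{4} + v_{5} + v_{6} = v_{2}  →  sig = [5:1]
  {1,3,4,5,6}:  v_{1} + v_{3} + v_{4} + v_{5} + v_{6} = v_{0}  →  sig = [5:1]

Hence PRS(X_Σ) =
[[2:], [2:1,1,1,1], [2:2], [5:1], [5:1]]


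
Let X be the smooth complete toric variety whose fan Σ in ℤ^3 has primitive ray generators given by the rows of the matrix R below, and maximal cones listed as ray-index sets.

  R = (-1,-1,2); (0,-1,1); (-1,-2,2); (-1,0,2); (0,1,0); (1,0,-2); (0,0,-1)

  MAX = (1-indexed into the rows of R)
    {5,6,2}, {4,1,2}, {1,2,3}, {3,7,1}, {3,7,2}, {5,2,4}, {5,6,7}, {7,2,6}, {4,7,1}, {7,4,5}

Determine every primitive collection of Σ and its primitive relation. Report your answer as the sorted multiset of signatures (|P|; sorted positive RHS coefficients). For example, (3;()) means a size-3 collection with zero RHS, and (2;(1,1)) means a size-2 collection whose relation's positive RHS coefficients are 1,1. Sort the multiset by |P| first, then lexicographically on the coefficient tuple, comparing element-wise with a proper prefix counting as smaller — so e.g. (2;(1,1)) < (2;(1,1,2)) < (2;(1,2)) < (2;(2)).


The 9 primitive collections of Σ (r=7, n=3):

  P = {4,6}:  v_{4} + v_{6} = 0  ⟹  sig = (2;())
  P = {1,5}:  v_{1} + v_{5} = v_{4}  ⟹  sig = (2;(1))
  P = {3,5}:  v_{3} + v_{5} = v_{1}  ⟹  sig = (2;(1))
  P = {1,6}:  v_{1} + v_{6} = v_{2} + v_{7}  ⟹  sig = (2;(1,1))
  P = {3,4}:  v_{3} + v_{4} = 2·v_{1}  ⟹  sig = (2;(2))
  P = {3,6}:  v_{3} + v_{6} = 2·v_{2} + 2·v_{7}  ⟹  sig = (2;(2,2))
  P = {2,5,7}:  v_{2} + v_{5} + v_{7} = 0  ⟹  sig = (3;())
  P = {1,2,7}:  v_{1} + v_{2} + v_{7} = v_{3}  ⟹  sig = (3;(1))
  P = {2,4,7}:  v_{2} + v_{4} + v_{7} = v_{1}  ⟹  sig = (3;(1))

Hence PRS(X_Σ) =
    |P|=2: 6 collections, coeffs (), (1), (1), (1,1), (2), (2,2)
    |P|=3: 3 collections, coeffs (), (1), (1)


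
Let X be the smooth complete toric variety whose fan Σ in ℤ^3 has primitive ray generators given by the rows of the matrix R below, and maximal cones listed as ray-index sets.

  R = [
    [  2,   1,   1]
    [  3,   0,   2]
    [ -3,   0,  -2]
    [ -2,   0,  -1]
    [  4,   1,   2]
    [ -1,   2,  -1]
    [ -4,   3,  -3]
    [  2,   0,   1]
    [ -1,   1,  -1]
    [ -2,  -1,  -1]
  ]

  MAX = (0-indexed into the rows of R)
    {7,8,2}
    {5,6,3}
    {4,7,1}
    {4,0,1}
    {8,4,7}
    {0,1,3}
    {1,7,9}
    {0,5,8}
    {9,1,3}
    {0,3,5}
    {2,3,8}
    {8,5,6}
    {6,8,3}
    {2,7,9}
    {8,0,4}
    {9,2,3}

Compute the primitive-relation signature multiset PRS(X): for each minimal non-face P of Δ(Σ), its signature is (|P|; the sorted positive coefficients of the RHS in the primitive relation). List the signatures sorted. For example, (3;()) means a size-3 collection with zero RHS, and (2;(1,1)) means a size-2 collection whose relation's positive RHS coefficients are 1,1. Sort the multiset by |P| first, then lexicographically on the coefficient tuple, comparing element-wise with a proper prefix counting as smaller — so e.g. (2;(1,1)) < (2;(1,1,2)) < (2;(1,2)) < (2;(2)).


Δ(Σ) — 10 vertices, 23 min non-faces:

  • {0,9}:  v_{0} + v_{9} = 0  so sig = (2;())
  • {1,2}:  v_{1} + v_{2} = 0  so sig = (2;())
  • {3,7}:  v_{3} + v_{7} = 0  so sig = (2;())
  • {0,2}:  v_{0} + v_{2} = v_{8}  so sig = (2;(1))
  • {0,7}:  v_{0} + v_{7} = v_{4}  so sig = (2;(1))
  • {1,8}:  v_{1} + v_{8} = v_{0}  so sig = (2;(1))
  • {3,4}:  v_{3} + v_{4} = v_{0}  so sig = (2;(1))
  • {4,9}:  v_{4} + v_{9} = v_{7}  so sig = (2;(1))
  • {8,9}:  v_{8} + v_{9} = v_{2}  so sig = (2;(1))
  • {2,4}:  v_{2} + v_{4} = v_{7} + v_{8}  so sig = (2;(1,1))
  • {5,7}:  v_{5} + v_{7} = v_{0} + v_{8}  so sig = (2;(1,1))
  • {5,9}:  v_{5} + v_{9} = v_{3} + v_{8}  so sig = (2;(1,1))
  • {6,7}:  v_{6} + v_{7} = v_{5} + v_{8}  so sig = (2;(1,1))
  • {1,6}:  v_{1} + v_{6} = v_{0} + v_{3} + v_{5}  so sig = (2;(1,1,1))
  • {4,6}:  v_{4} + v_{6} = v_{0} + v_{5} + v_{8}  so sig = (2;(1,1,1))
  • {1,5}:  v_{1} + v_{5} = 2·v_{0} + v_{3}  so sig = (2;(1,2))
  • {2,5}:  v_{2} + v_{5} = v_{3} + 2·v_{8}  so sig = (2;(1,2))
  • {4,5}:  v_{4} + v_{5} = 2·v_{0} + v_{8}  so sig = (2;(1,2))
  • {0,6}:  v_{0} + v_{6} = 2·v_{5}  so sig = (2;(2))
  • {6,9}:  v_{6} + v_{9} = 2·v_{3} + 2·v_{8}  so sig = (2;(2,2))
  • {2,6}:  v_{2} + v_{6} = 2·v_{3} + 3·v_{8}  so sig = (2;(2,3))
  • {0,3,8}:  v_{0} + v_{3} + v_{8} = v_{5}  so sig = (3;(1))
  • {3,5,8}:  v_{3} + v_{5} + v_{8} = v_{6}  so sig = (3;(1))

Sorted signature multiset PRS(X):
{ (2;()) ×3,  (2;(1)) ×6,  (2;(1,1)) ×4,  (2;(1,1,1)) ×2,  (2;(1,2)) ×3,  (2;(2)),  (2;(2,2)),  (2;(2,3)),  (3;(1)) ×2 }


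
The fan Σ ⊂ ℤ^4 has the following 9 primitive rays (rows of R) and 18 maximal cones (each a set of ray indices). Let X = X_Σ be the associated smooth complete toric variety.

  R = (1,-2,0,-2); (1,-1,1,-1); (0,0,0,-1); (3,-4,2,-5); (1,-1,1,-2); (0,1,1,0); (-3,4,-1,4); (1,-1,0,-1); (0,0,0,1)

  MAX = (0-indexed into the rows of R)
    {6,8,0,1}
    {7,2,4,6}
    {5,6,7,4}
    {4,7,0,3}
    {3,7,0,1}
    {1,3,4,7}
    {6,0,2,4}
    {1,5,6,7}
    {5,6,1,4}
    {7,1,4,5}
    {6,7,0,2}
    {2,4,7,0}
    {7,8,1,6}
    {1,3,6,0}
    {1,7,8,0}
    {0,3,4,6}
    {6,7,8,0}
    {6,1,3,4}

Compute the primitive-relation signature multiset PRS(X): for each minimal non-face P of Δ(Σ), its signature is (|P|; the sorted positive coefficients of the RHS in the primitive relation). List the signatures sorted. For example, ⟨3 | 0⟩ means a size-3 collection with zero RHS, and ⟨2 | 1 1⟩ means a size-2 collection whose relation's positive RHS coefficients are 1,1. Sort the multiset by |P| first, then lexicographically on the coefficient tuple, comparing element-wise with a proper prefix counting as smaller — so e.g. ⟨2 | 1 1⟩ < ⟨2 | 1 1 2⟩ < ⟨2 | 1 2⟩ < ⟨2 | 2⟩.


Δ(Σ) — 9 vertices, 14 min non-faces:

  P = {2,8}:  v_{2} + v_{8} = 0  ⟹  sig = ⟨2 | 0⟩
  P = {0,5}:  v_{0} + v_{5} = v_{4}  ⟹  sig = ⟨2 | 1⟩
  P = {1,2}:  v_{1} + v_{2} = v_{4}  ⟹  sig = ⟨2 | 1⟩
  P = {4,8}:  v_{4} + v_{8} = v_{1}  ⟹  sig = ⟨2 | 1⟩
  P = {2,5}:  v_{2} + v_{5} = 2·v_{4} + v_{6} + v_{7}  ⟹  sig = ⟨2 | 1 1 2⟩
  P = {5,8}:  v_{5} + v_{8} = 2·v_{1} + v_{6} + v_{7}  ⟹  sig = ⟨2 | 1 1 2⟩
  P = {2,3}:  v_{2} + v_{3} = v_{0} + 2·v_{4}  ⟹  sig = ⟨2 | 1 2⟩
  P = {3,5}:  v_{3} + v_{5} = v_{1} + 2·v_{4}  ⟹  sig = ⟨2 | 1 2⟩
  P = {3,8}:  v_{3} + v_{8} = v_{0} + 2·v_{1}  ⟹  sig = ⟨2 | 1 2⟩
  P = {0,1,4}:  v_{0} + v_{1} + v_{4} = v_{3}  ⟹  sig = ⟨3 | 1⟩
  P = {3,6,7}:  v_{3} + v_{6} + v_{7} = v_{4}  ⟹  sig = ⟨3 | 1⟩
  P = {0,1,6,7}:  v_{0} + v_{1} + v_{6} + v_{7} = 0  ⟹  sig = ⟨4 | 0⟩
  P = {0,4,6,7}:  v_{0} + v_{4} + v_{6} + v_{7} = v_{2}  ⟹  sig = ⟨4 | 1⟩
  P = {1,4,6,7}:  v_{1} + v_{4} + v_{6} + v_{7} = v_{5}  ⟹  sig = ⟨4 | 1⟩

Signatures (|P|; sorted positive RHS coefficients), sorted:
    ⟨2 | 0⟩
    ⟨2 | 1⟩
    ⟨2 | 1⟩
    ⟨2 | 1⟩
    ⟨2 | 1 1 2⟩
    ⟨2 | 1 1 2⟩
    ⟨2 | 1 2⟩
    ⟨2 | 1 2⟩
    ⟨2 | 1 2⟩
    ⟨3 | 1⟩
    ⟨3 | 1⟩
    ⟨4 | 0⟩
    ⟨4 | 1⟩
    ⟨4 | 1⟩


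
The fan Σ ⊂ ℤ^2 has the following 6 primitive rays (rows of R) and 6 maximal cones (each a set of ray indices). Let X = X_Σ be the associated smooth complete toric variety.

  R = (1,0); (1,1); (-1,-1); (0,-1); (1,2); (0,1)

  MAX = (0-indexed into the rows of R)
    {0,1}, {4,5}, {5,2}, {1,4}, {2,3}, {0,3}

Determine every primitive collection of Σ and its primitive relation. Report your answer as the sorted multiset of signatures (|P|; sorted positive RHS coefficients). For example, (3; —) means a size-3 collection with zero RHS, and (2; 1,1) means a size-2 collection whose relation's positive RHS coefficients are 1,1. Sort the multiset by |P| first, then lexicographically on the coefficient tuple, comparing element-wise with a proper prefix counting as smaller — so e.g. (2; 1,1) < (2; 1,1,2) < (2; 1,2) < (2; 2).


Δ(Σ) — 6 vertices, 9 min non-faces:

  {1,2}:  v_{1} + v_{2} = 0  so sig = (2; —)
  {3,5}:  v_{3} + v_{5} = 0  so sig = (2; —)
  {0,2}:  v_{0} + v_{2} = v_{3}  so sig = (2; 1)
  {0,5}:  v_{0} + v_{5} = v_{1}  so sig = (2; 1)
  {1,3}:  v_{1} + v_{3} = v_{0}  so sig = (2; 1)
  {1,5}:  v_{1} + v_{5} = v_{4}  so sig = (2; 1)
  {2,4}:  v_{2} + v_{4} = v_{5}  so sig = (2; 1)
  {3,4}:  v_{3} + v_{4} = v_{1}  so sig = (2; 1)
  {0,4}:  v_{0} + v_{4} = 2·v_{1}  so sig = (2; 2)

Signatures (|P|; sorted positive RHS coefficients), sorted:
[(2; —), (2; —), (2; 1), (2; 1), (2; 1), (2; 1), (2; 1), (2; 1), (2; 2)]


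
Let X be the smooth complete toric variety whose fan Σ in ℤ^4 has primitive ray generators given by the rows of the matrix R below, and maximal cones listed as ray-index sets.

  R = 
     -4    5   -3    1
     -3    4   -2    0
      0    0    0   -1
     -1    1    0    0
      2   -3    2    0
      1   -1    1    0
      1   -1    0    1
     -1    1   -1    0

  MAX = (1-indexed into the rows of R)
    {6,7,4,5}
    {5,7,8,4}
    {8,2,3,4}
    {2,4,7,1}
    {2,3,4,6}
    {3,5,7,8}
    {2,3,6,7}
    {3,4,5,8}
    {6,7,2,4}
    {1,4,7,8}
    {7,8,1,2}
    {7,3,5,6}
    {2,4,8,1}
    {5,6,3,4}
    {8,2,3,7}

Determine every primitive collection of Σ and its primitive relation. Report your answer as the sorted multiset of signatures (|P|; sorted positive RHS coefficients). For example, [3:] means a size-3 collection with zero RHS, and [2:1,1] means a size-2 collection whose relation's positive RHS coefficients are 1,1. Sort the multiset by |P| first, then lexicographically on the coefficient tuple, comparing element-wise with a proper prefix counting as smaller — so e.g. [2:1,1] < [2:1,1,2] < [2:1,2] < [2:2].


Δ(Σ) — 8 vertices, 7 min non-faces:

  P = {6,8}:  v_{6} + v_{8} = 0  →  sig = [2:]
  P = {2,5}:  v_{2} + v_{5} = v_{4}  →  sig = [2:1]
  P = {1,3}:  v_{1} + v_{3} = v_{2} + v_{8}  →  sig = [2:1,1]
  P = {1,6}:  v_{1} + v_{6} = v_{2} + v_{4} + v_{7}  →  sig = [2:1,1,1]
  P = {1,5}:  v_{1} + v_{5} = 2·v_{4} + v_{7} + v_{8}  →  sig = [2:1,1,2]
  P = {3,4,7}:  v_{3} + v_{4} + v_{7} = 0  →  sig = [3:]
  P = {2,4,7,8}:  v_{2} + v_{4} + v_{7} + v_{8} = v_{1}  →  sig = [4:1]

Hence PRS(X_Σ) =
[[2:], [2:1], [2:1,1], [2:1,1,1], [2:1,1,2], [3:], [4:1]]


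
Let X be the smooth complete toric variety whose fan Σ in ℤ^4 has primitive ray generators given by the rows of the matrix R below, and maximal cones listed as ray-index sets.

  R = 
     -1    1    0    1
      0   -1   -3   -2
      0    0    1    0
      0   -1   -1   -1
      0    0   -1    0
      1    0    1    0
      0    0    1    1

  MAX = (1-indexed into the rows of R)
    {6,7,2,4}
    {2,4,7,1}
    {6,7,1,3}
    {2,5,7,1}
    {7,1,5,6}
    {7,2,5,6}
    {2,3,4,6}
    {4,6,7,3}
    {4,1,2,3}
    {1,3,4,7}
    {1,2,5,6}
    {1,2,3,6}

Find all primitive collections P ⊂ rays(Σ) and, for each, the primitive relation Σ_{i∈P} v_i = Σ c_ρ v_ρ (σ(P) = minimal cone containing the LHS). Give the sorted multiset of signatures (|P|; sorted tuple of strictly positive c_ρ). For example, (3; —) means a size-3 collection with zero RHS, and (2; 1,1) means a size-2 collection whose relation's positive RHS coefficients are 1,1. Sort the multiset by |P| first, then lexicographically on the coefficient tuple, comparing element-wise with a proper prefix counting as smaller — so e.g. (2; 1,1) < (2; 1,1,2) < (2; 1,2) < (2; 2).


Σ has 5 primitive collections:

  • {3,5}:  v_{3} + v_{5} = 0  →  sig = (2; —)
  • {4,5}:  v_{4} + v_{5} = v_{2} + v_{7}  →  sig = (2; 1,1)
  • {1,4,6}:  v_{1} + v_{4} + v_{6} = 0  →  sig = (3; —)
  • {2,3,7}:  v_{2} + v_{3} + v_{7} = v_{4}  →  sig = (3; 1)
  • {1,2,6,7}:  v_{1} + v_{2} + v_{6} + v_{7} = v_{5}  →  sig = (4; 1)

Sorted signature multiset PRS(X):
    (2; —)
    (2; 1,1)
    (3; —)
    (3; 1)
    (4; 1)


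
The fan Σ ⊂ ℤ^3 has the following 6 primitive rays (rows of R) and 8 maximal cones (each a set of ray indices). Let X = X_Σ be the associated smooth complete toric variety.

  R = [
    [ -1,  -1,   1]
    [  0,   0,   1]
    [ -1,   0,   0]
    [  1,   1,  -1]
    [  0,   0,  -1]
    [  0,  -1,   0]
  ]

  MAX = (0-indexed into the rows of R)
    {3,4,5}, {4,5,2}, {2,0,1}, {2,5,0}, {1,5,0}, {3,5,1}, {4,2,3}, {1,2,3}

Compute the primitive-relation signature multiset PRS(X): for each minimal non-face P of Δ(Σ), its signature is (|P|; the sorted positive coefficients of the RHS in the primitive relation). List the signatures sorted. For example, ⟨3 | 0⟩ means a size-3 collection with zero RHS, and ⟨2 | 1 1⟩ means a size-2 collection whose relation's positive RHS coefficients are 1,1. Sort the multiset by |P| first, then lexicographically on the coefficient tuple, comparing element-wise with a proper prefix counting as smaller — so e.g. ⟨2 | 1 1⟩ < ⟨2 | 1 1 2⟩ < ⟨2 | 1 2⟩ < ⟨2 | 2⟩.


Σ has 5 primitive collections:

  P = {0,3}:  v_{0} + v_{3} = 0 ; sig = ⟨2 | 0⟩
  P = {1,4}:  v_{1} + v_{4} = 0 ; sig = ⟨2 | 0⟩
  P = {0,4}:  v_{0} + v_{4} = v_{2} + v_{5} ; sig = ⟨2 | 1 1⟩
  P = {1,2,5}:  v_{1} + v_{2} + v_{5} = v_{0} ; sig = ⟨3 | 1⟩
  P = {2,3,5}:  v_{2} + v_{3} + v_{5} = v_{4} ; sig = ⟨3 | 1⟩

Signatures (|P|; sorted positive RHS coefficients), sorted:
{ ⟨2 | 0⟩ ×2,  ⟨2 | 1 1⟩,  ⟨3 | 1⟩ ×2 }


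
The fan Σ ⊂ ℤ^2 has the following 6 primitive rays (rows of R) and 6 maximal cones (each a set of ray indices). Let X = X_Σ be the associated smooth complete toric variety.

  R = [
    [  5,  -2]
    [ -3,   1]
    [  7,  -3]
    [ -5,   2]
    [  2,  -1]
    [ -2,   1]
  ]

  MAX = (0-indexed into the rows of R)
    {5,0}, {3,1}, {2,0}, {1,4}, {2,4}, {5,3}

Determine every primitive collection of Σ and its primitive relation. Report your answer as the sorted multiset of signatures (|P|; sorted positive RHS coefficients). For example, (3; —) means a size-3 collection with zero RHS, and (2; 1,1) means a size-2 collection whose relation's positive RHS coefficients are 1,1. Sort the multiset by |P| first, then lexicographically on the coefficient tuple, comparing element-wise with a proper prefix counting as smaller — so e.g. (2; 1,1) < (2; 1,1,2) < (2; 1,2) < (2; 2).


Primitive collections (9):

  P={0,3}:  v_{0} + v_{3} = 0 ; sig = (2; —)
  P={4,5}:  v_{4} + v_{5} = 0 ; sig = (2; —)
  P={0,1}:  v_{0} + v_{1} = v_{4} ; sig = (2; 1)
  P={0,4}:  v_{0} + v_{4} = v_{2} ; sig = (2; 1)
  P={1,5}:  v_{1} + v_{5} = v_{3} ; sig = (2; 1)
  P={2,3}:  v_{2} + v_{3} = v_{4} ; sig = (2; 1)
  P={2,5}:  v_{2} + v_{5} = v_{0} ; sig = (2; 1)
  P={3,4}:  v_{3} + v_{4} = v_{1} ; sig = (2; 1)
  P={1,2}:  v_{1} + v_{2} = 2·v_{4} ; sig = (2; 2)

so the primitive-relation signature multiset is
    |P|=2: 9 collections, coeffs (), (), (1), (1), (1), (1), (1), (1), (2)


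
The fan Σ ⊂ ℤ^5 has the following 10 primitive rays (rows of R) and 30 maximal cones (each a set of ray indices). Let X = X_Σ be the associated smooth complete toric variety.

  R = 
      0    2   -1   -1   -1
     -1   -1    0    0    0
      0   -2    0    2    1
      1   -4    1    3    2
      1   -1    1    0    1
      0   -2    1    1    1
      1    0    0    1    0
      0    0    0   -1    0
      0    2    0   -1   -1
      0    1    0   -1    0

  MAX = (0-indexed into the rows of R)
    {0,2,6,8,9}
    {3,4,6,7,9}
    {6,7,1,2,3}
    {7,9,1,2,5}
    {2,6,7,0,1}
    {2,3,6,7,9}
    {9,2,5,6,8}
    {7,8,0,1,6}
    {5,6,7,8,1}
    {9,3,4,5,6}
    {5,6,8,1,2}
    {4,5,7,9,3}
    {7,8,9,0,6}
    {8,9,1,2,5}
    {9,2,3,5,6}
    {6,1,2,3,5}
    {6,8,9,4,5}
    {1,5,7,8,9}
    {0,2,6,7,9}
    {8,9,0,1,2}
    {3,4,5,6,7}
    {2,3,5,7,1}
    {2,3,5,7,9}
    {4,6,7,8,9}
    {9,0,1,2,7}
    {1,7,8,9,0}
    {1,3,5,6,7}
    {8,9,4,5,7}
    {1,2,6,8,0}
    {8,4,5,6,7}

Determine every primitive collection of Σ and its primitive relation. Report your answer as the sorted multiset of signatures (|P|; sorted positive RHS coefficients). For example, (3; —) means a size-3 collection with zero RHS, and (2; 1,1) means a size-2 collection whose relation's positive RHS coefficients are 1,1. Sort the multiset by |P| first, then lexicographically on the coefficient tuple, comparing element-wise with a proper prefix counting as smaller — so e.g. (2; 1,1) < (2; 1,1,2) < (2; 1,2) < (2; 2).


The 11 primitive collections of Σ (r=10, n=5):

  {0,5}:  v_{0} + v_{5} = 0  ⇒ sig = (2; —)
  {1,4}:  v_{1} + v_{4} = v_{5} + v_{7}  ⇒ sig = (2; 1,1)
  {2,4}:  v_{2} + v_{4} = v_{3} + v_{9}  ⇒ sig = (2; 1,1)
  {3,8}:  v_{3} + v_{8} = v_{5} + v_{6}  ⇒ sig = (2; 1,1)
  {0,3}:  v_{0} + v_{3} = v_{2} + v_{6} + v_{7}  ⇒ sig = (2; 1,1,1)
  {0,4}:  v_{0} + v_{4} = v_{6} + v_{7} + v_{9}  ⇒ sig = (2; 1,1,1)
  {1,6,9}:  v_{1} + v_{6} + v_{9} = 0  ⇒ sig = (3; —)
  {2,7,8}:  v_{2} + v_{7} + v_{8} = 0  ⇒ sig = (3; —)
  {1,3,9}:  v_{1} + v_{3} + v_{9} = v_{2} + v_{5} + v_{7}  ⇒ sig = (3; 1,1,1)
  {2,5,6,7}:  v_{2} + v_{5} + v_{6} + v_{7} = v_{3}  ⇒ sig = (4; 1)
  {5,6,7,9}:  v_{5} + v_{6} + v_{7} + v_{9} = v_{4}  ⇒ sig = (4; 1)

Sorted signature multiset PRS(X):
[(2; —), (2; 1,1), (2; 1,1), (2; 1,1), (2; 1,1,1), (2; 1,1,1), (3; —), (3; —), (3; 1,1,1), (4; 1), (4; 1)]


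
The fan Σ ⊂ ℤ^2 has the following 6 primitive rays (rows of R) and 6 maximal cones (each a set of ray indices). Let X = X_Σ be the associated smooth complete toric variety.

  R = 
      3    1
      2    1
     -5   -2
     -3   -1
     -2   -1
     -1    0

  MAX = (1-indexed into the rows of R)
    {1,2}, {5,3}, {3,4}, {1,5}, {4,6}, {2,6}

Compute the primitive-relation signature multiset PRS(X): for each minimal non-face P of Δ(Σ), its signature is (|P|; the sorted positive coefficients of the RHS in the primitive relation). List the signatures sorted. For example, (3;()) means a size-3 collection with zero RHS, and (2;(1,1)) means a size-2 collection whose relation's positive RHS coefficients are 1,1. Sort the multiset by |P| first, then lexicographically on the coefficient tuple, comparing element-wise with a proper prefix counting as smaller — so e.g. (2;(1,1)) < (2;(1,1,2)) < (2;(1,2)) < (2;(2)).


9 collections generate NE(X_Σ); each relation:

  • {1,4}:  v_{1} + v_{4} = 0  →  sig = (2;())
  • {2,5}:  v_{2} + v_{5} = 0  →  sig = (2;())
  • {1,3}:  v_{1} + v_{3} = v_{5}  →  sig = (2;(1))
  • {1,6}:  v_{1} + v_{6} = v_{2}  →  sig = (2;(1))
  • {2,3}:  v_{2} + v_{3} = v_{4}  →  sig = (2;(1))
  • {2,4}:  v_{2} + v_{4} = v_{6}  →  sig = (2;(1))
  • {4,5}:  v_{4} + v_{5} = v_{3}  →  sig = (2;(1))
  • {5,6}:  v_{5} + v_{6} = v_{4}  →  sig = (2;(1))
  • {3,6}:  v_{3} + v_{6} = 2·v_{4}  →  sig = (2;(2))

Hence PRS(X_Σ) =
    |P|=2: 9 collections, coeffs (), (), (1), (1), (1), (1), (1), (1), (2)


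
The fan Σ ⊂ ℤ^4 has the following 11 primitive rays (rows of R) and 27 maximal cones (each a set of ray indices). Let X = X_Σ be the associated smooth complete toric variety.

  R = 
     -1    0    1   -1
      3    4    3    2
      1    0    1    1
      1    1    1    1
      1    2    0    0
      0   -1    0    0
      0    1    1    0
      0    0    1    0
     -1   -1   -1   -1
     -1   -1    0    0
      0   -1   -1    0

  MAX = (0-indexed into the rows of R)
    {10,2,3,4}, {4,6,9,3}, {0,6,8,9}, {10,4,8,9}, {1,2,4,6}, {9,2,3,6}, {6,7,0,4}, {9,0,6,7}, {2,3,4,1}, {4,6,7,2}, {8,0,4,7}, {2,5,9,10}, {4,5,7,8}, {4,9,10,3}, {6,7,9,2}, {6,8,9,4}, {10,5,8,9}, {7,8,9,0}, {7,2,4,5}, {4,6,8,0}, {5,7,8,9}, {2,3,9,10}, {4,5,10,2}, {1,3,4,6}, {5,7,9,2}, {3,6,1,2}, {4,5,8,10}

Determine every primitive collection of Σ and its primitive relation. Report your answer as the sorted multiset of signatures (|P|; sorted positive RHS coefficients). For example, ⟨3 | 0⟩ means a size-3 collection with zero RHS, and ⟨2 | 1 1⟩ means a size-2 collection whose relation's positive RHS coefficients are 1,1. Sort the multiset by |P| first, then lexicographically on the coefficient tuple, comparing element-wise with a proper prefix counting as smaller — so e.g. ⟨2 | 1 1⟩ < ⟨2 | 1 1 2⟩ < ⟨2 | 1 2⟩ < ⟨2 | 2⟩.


Minimal non-faces — 23 found among 11 rays, 27 max cones:

  P = {3,8}:  v_{3} + v_{8} = 0  so sig = ⟨2 | 0⟩
  P = {6,10}:  v_{6} + v_{10} = 0  so sig = ⟨2 | 0⟩
  P = {2,8}:  v_{2} + v_{8} = v_{5}  so sig = ⟨2 | 1⟩
  P = {3,5}:  v_{3} + v_{5} = v_{2}  so sig = ⟨2 | 1⟩
  P = {5,6}:  v_{5} + v_{6} = v_{7}  so sig = ⟨2 | 1⟩
  P = {7,10}:  v_{7} + v_{10} = v_{5}  so sig = ⟨2 | 1⟩
  P = {0,3}:  v_{0} + v_{3} = v_{6} + v_{7}  so sig = ⟨2 | 1 1⟩
  P = {0,10}:  v_{0} + v_{10} = v_{7} + v_{8}  so sig = ⟨2 | 1 1⟩
  P = {3,7}:  v_{3} + v_{7} = v_{2} + v_{6}  so sig = ⟨2 | 1 1⟩
  P = {1,8}:  v_{1} + v_{8} = v_{2} + v_{4} + v_{6}  so sig = ⟨2 | 1 1 1⟩
  P = {1,10}:  v_{1} + v_{10} = v_{2} + v_{3} + v_{4}  so sig = ⟨2 | 1 1 1⟩
  P = {0,1}:  v_{0} + v_{1} = v_{2} + v_{4} + 2·v_{6} + v_{7}  so sig = ⟨2 | 1 1 1 2⟩
  P = {1,5}:  v_{1} + v_{5} = 2·v_{2} + v_{4} + v_{6}  so sig = ⟨2 | 1 1 2⟩
  P = {0,5}:  v_{0} + v_{5} = 2·v_{7} + v_{8}  so sig = ⟨2 | 1 2⟩
  P = {1,9}:  v_{1} + v_{9} = 2·v_{3} + v_{6}  so sig = ⟨2 | 1 2⟩
  P = {1,7}:  v_{1} + v_{7} = 2·v_{2} + v_{4} + 2·v_{6}  so sig = ⟨2 | 1 2 2⟩
  P = {0,2}:  v_{0} + v_{2} = 2·v_{7}  so sig = ⟨2 | 2⟩
  P = {4,5,9}:  v_{4} + v_{5} + v_{9} = 0  so sig = ⟨3 | 0⟩
  P = {2,4,9}:  v_{2} + v_{4} + v_{9} = v_{3}  so sig = ⟨3 | 1⟩
  P = {4,7,9}:  v_{4} + v_{7} + v_{9} = v_{6}  so sig = ⟨3 | 1⟩
  P = {6,7,8}:  v_{6} + v_{7} + v_{8} = v_{0}  so sig = ⟨3 | 1⟩
  P = {0,4,9}:  v_{0} + v_{4} + v_{9} = 2·v_{6} + v_{8}  so sig = ⟨3 | 1 2⟩
  P = {2,3,4,6}:  v_{2} + v_{3} + v_{4} + v_{6} = v_{1}  so sig = ⟨4 | 1⟩

so the primitive-relation signature multiset is
    |P|=2: 17 collections, coeffs (), (), (1), (1), (1), (1), (1,1), (1,1), (1,1), (1,1,1), (1,1,1), (1,1,1,2), (1,1,2), (1,2), (1,2), (1,2,2), (2)
    |P|=3: 5 collections, coeffs (), (1), (1), (1), (1,2)
    |P|=4: 1 collection, coeffs (1)
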